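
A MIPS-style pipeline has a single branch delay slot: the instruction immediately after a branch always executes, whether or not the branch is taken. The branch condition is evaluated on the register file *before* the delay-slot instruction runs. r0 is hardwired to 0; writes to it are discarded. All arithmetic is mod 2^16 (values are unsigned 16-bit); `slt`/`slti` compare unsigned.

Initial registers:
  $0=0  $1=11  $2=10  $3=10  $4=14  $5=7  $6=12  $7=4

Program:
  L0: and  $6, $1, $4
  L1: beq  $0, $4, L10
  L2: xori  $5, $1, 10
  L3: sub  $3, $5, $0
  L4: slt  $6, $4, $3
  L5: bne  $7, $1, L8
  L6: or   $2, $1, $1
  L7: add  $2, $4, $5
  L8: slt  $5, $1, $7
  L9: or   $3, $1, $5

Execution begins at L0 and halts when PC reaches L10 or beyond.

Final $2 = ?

11

#0 and  $6, $1, $4 ; 0/11/10/10/14/7/10/4
#1 beq  $0, $4, L10 ; 0/11/10/10/14/7/10/4 ; →fallthru
#2 xori  $5, $1, 10 ; 0/11/10/10/14/1/10/4
#3 sub  $3, $5, $0 ; 0/11/10/1/14/1/10/4
#4 slt  $6, $4, $3 ; 0/11/10/1/14/1/0/4
#5 bne  $7, $1, L8 ; 0/11/10/1/14/1/0/4 ; →target
#6 or   $2, $1, $1 ; 0/11/11/1/14/1/0/4
#8 slt  $5, $1, $7 ; 0/11/11/1/14/0/0/4
#9 or   $3, $1, $5 ; 0/11/11/11/14/0/0/4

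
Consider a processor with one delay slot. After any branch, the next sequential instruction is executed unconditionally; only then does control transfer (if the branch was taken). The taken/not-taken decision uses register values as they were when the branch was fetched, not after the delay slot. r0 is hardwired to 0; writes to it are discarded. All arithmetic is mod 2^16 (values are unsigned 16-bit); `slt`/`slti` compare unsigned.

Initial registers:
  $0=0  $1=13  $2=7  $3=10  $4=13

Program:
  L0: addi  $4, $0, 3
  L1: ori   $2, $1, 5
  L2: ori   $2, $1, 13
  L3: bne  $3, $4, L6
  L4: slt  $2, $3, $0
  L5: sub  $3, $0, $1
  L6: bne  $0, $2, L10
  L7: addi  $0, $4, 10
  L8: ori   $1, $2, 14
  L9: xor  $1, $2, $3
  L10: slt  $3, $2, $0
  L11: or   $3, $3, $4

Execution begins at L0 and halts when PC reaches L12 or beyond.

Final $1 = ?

#0 addi  $4, $0, 3 ; 0/13/7/10/3
#1 ori   $2, $1, 5 ; 0/13/13/10/3
#2 ori   $2, $1, 13 ; 0/13/13/10/3
#3 bne  $3, $4, L6 ; 0/13/13/10/3 ; →target
#4 slt  $2, $3, $0 ; 0/13/0/10/3
#6 bne  $0, $2, L10 ; 0/13/0/10/3 ; →fallthru
#7 addi  $0, $4, 10 ; 0/13/0/10/3
#8 ori   $1, $2, 14 ; 0/14/0/10/3
#9 xor  $1, $2, $3 ; 0/10/0/10/3
#10 slt  $3, $2, $0 ; 0/10/0/0/3
#11 or   $3, $3, $4 ; 0/10/0/3/3

10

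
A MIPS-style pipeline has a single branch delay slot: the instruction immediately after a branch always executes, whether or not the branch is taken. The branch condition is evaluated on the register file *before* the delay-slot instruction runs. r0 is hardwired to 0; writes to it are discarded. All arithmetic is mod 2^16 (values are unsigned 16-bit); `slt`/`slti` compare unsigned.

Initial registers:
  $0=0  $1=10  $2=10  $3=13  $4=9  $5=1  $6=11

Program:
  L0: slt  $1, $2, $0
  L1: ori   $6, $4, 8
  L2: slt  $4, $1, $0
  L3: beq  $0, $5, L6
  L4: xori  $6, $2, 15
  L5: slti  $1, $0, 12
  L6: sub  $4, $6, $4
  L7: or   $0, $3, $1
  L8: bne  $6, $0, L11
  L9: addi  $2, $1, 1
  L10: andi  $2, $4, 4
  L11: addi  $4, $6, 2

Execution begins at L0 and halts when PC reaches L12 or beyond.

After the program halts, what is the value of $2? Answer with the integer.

2

  step pc=0: slt  $1, $2, $0  regs=(0,0,10,13,9,1,11)
  step pc=1: ori   $6, $4, 8  regs=(0,0,10,13,9,1,9)
  step pc=2: slt  $4, $1, $0  regs=(0,0,10,13,0,1,9)
  step pc=3: beq  $0, $5, L6  cond=F  regs=(0,0,10,13,0,1,9)
  step pc=4: xori  $6, $2, 15  regs=(0,0,10,13,0,1,5)
  step pc=5: slti  $1, $0, 12  regs=(0,1,10,13,0,1,5)
  step pc=6: sub  $4, $6, $4  regs=(0,1,10,13,5,1,5)
  step pc=7: or   $0, $3, $1  regs=(0,1,10,13,5,1,5)
  step pc=8: bne  $6, $0, L11  cond=T  regs=(0,1,10,13,5,1,5)
  step pc=9: addi  $2, $1, 1  regs=(0,1,2,13,5,1,5)
  step pc=11: addi  $4, $6, 2  regs=(0,1,2,13,7,1,5)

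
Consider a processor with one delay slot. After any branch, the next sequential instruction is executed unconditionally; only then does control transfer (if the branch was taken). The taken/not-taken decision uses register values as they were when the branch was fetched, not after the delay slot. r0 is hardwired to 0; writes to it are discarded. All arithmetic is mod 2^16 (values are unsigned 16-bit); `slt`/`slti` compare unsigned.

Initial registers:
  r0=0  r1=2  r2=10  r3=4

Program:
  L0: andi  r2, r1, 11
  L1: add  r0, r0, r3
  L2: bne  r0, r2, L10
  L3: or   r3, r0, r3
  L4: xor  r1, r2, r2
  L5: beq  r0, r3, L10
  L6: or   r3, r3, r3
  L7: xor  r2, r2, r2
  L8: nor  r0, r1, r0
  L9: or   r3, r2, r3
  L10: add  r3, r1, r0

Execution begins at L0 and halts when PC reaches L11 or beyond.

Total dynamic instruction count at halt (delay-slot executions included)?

5

[0] andi  r2, r1, 11  →  {r0:0, r1:2, r2:2, r3:4}
[1] add  r0, r0, r3  →  {r0:0, r1:2, r2:2, r3:4}
[2] bne  r0, r2, L10  →  {r0:0, r1:2, r2:2, r3:4}  ⟨branch taken⟩
[3] or   r3, r0, r3  →  {r0:0, r1:2, r2:2, r3:4}
[10] add  r3, r1, r0  →  {r0:0, r1:2, r2:2, r3:2}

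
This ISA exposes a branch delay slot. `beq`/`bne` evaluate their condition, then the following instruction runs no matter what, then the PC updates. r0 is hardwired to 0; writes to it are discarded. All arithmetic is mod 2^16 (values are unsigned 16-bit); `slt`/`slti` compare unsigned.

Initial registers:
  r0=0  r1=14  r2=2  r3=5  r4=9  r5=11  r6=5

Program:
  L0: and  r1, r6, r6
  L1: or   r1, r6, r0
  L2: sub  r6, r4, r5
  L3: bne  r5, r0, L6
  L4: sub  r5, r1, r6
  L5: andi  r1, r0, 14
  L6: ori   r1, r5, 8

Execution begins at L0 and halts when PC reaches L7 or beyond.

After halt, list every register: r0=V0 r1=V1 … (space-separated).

  step pc=0: and  r1, r6, r6  regs=(0,5,2,5,9,11,5)
  step pc=1: or   r1, r6, r0  regs=(0,5,2,5,9,11,5)
  step pc=2: sub  r6, r4, r5  regs=(0,5,2,5,9,11,65534)
  step pc=3: bne  r5, r0, L6  cond=T  regs=(0,5,2,5,9,11,65534)
  step pc=4: sub  r5, r1, r6  regs=(0,5,2,5,9,7,65534)
  step pc=6: ori   r1, r5, 8  regs=(0,15,2,5,9,7,65534)

r0=0 r1=15 r2=2 r3=5 r4=9 r5=7 r6=65534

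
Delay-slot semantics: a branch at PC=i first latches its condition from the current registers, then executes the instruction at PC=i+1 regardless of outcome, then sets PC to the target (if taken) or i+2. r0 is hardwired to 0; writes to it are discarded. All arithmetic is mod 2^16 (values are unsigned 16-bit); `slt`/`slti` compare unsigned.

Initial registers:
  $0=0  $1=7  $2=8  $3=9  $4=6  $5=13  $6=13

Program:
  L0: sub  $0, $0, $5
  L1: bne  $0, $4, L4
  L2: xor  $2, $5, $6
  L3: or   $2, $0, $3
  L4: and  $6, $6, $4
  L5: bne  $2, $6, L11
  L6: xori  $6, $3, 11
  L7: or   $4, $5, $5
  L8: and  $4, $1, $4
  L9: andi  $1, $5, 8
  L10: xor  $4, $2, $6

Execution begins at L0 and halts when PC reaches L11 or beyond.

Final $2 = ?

[0] sub  $0, $0, $5  →  {$0:0, $1:7, $2:8, $3:9, $4:6, $5:13, $6:13}
[1] bne  $0, $4, L4  →  {$0:0, $1:7, $2:8, $3:9, $4:6, $5:13, $6:13}  ⟨branch taken⟩
[2] xor  $2, $5, $6  →  {$0:0, $1:7, $2:0, $3:9, $4:6, $5:13, $6:13}
[4] and  $6, $6, $4  →  {$0:0, $1:7, $2:0, $3:9, $4:6, $5:13, $6:4}
[5] bne  $2, $6, L11  →  {$0:0, $1:7, $2:0, $3:9, $4:6, $5:13, $6:4}  ⟨branch taken⟩
[6] xori  $6, $3, 11  →  {$0:0, $1:7, $2:0, $3:9, $4:6, $5:13, $6:2}

0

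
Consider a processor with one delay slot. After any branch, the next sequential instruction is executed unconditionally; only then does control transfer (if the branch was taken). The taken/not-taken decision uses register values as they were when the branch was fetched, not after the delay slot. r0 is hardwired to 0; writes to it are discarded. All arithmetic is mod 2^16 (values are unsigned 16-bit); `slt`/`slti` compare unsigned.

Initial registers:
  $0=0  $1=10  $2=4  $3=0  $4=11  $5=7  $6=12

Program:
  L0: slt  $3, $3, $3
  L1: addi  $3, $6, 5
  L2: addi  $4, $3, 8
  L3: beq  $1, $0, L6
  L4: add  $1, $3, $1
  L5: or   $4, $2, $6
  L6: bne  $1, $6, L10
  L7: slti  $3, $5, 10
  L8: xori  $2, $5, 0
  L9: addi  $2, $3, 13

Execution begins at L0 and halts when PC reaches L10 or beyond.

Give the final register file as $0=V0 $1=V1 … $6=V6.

$0=0 $1=27 $2=4 $3=1 $4=12 $5=7 $6=12

PC=0  slt  $3, $3, $3        | $0=0 $1=10 $2=4 $3=0 $4=11 $5=7 $6=12
PC=1  addi  $3, $6, 5        | $0=0 $1=10 $2=4 $3=17 $4=11 $5=7 $6=12
PC=2  addi  $4, $3, 8        | $0=0 $1=10 $2=4 $3=17 $4=25 $5=7 $6=12
PC=3  beq  $1, $0, L6        | $0=0 $1=10 $2=4 $3=17 $4=25 $5=7 $6=12  [not taken]
PC=4  add  $1, $3, $1        | $0=0 $1=27 $2=4 $3=17 $4=25 $5=7 $6=12
PC=5  or   $4, $2, $6        | $0=0 $1=27 $2=4 $3=17 $4=12 $5=7 $6=12
PC=6  bne  $1, $6, L10       | $0=0 $1=27 $2=4 $3=17 $4=12 $5=7 $6=12  [TAKEN]
PC=7  slti  $3, $5, 10       | $0=0 $1=27 $2=4 $3=1 $4=12 $5=7 $6=12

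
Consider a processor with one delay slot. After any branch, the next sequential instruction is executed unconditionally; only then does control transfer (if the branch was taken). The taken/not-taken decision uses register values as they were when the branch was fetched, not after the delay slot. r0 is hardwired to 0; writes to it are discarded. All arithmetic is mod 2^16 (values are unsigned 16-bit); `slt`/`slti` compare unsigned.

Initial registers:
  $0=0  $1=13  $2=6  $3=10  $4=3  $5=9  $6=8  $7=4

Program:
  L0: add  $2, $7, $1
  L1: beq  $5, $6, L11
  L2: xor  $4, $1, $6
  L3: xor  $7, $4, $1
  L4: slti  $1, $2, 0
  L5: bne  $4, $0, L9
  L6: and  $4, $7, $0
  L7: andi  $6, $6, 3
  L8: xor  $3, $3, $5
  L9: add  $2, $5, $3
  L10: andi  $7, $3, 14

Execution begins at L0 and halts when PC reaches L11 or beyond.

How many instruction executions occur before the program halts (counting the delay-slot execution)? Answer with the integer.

9

  step pc=0: add  $2, $7, $1  regs=(0,13,17,10,3,9,8,4)
  step pc=1: beq  $5, $6, L11  cond=F  regs=(0,13,17,10,3,9,8,4)
  step pc=2: xor  $4, $1, $6  regs=(0,13,17,10,5,9,8,4)
  step pc=3: xor  $7, $4, $1  regs=(0,13,17,10,5,9,8,8)
  step pc=4: slti  $1, $2, 0  regs=(0,0,17,10,5,9,8,8)
  step pc=5: bne  $4, $0, L9  cond=T  regs=(0,0,17,10,5,9,8,8)
  step pc=6: and  $4, $7, $0  regs=(0,0,17,10,0,9,8,8)
  step pc=9: add  $2, $5, $3  regs=(0,0,19,10,0,9,8,8)
  step pc=10: andi  $7, $3, 14  regs=(0,0,19,10,0,9,8,10)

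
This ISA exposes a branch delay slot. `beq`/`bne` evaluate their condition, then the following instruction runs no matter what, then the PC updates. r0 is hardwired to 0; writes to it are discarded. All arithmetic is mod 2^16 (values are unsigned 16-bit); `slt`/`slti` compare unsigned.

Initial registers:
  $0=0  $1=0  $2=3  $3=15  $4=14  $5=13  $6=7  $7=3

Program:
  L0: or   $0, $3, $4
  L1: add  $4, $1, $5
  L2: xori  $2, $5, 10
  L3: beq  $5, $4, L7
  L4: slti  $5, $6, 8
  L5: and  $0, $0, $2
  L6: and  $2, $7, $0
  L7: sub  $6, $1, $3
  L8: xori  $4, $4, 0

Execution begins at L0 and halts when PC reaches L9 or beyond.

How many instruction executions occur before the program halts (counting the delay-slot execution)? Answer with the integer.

  step pc=0: or   $0, $3, $4  regs=(0,0,3,15,14,13,7,3)
  step pc=1: add  $4, $1, $5  regs=(0,0,3,15,13,13,7,3)
  step pc=2: xori  $2, $5, 10  regs=(0,0,7,15,13,13,7,3)
  step pc=3: beq  $5, $4, L7  cond=T  regs=(0,0,7,15,13,13,7,3)
  step pc=4: slti  $5, $6, 8  regs=(0,0,7,15,13,1,7,3)
  step pc=7: sub  $6, $1, $3  regs=(0,0,7,15,13,1,65521,3)
  step pc=8: xori  $4, $4, 0  regs=(0,0,7,15,13,1,65521,3)

7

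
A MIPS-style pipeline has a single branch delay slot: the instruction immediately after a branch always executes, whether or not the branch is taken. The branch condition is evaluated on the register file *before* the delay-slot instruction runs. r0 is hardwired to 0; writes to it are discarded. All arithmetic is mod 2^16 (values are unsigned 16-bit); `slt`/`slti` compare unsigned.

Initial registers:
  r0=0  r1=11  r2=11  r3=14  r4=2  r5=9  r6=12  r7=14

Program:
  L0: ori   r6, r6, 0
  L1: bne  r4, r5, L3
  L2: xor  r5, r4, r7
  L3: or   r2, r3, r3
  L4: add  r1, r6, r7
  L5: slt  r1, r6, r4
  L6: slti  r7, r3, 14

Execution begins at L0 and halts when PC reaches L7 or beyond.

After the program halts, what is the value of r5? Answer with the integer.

12

[0] ori   r6, r6, 0  →  {r0:0, r1:11, r2:11, r3:14, r4:2, r5:9, r6:12, r7:14}
[1] bne  r4, r5, L3  →  {r0:0, r1:11, r2:11, r3:14, r4:2, r5:9, r6:12, r7:14}  ⟨branch taken⟩
[2] xor  r5, r4, r7  →  {r0:0, r1:11, r2:11, r3:14, r4:2, r5:12, r6:12, r7:14}
[3] or   r2, r3, r3  →  {r0:0, r1:11, r2:14, r3:14, r4:2, r5:12, r6:12, r7:14}
[4] add  r1, r6, r7  →  {r0:0, r1:26, r2:14, r3:14, r4:2, r5:12, r6:12, r7:14}
[5] slt  r1, r6, r4  →  {r0:0, r1:0, r2:14, r3:14, r4:2, r5:12, r6:12, r7:14}
[6] slti  r7, r3, 14  →  {r0:0, r1:0, r2:14, r3:14, r4:2, r5:12, r6:12, r7:0}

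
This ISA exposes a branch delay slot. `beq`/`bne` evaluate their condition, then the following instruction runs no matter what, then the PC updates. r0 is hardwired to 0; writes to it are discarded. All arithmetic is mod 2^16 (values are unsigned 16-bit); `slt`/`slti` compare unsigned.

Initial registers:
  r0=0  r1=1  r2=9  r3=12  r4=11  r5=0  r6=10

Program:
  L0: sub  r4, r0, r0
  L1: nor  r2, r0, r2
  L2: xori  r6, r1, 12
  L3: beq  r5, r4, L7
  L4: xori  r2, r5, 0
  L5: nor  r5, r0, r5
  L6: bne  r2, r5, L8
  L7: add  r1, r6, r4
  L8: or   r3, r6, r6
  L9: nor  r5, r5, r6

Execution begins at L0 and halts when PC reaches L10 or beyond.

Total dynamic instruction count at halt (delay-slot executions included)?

  step pc=0: sub  r4, r0, r0  regs=(0,1,9,12,0,0,10)
  step pc=1: nor  r2, r0, r2  regs=(0,1,65526,12,0,0,10)
  step pc=2: xori  r6, r1, 12  regs=(0,1,65526,12,0,0,13)
  step pc=3: beq  r5, r4, L7  cond=T  regs=(0,1,65526,12,0,0,13)
  step pc=4: xori  r2, r5, 0  regs=(0,1,0,12,0,0,13)
  step pc=7: add  r1, r6, r4  regs=(0,13,0,12,0,0,13)
  step pc=8: or   r3, r6, r6  regs=(0,13,0,13,0,0,13)
  step pc=9: nor  r5, r5, r6  regs=(0,13,0,13,0,65522,13)

8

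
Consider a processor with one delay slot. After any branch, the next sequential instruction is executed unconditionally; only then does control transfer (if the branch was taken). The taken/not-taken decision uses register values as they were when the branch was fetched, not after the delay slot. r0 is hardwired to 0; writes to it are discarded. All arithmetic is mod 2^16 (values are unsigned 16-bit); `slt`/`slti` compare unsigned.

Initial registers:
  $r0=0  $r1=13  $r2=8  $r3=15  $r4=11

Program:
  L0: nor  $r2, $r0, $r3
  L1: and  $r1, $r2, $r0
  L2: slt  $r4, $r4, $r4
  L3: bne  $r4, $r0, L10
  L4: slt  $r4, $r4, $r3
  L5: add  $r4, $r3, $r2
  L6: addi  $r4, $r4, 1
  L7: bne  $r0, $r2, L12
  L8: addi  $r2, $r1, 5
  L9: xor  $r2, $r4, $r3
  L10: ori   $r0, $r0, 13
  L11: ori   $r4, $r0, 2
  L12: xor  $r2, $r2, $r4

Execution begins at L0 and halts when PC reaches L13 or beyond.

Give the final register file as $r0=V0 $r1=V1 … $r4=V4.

PC=0  nor  $r2, $r0, $r3     | $r0=0 $r1=13 $r2=65520 $r3=15 $r4=11
PC=1  and  $r1, $r2, $r0     | $r0=0 $r1=0 $r2=65520 $r3=15 $r4=11
PC=2  slt  $r4, $r4, $r4     | $r0=0 $r1=0 $r2=65520 $r3=15 $r4=0
PC=3  bne  $r4, $r0, L10     | $r0=0 $r1=0 $r2=65520 $r3=15 $r4=0  [not taken]
PC=4  slt  $r4, $r4, $r3     | $r0=0 $r1=0 $r2=65520 $r3=15 $r4=1
PC=5  add  $r4, $r3, $r2     | $r0=0 $r1=0 $r2=65520 $r3=15 $r4=65535
PC=6  addi  $r4, $r4, 1      | $r0=0 $r1=0 $r2=65520 $r3=15 $r4=0
PC=7  bne  $r0, $r2, L12     | $r0=0 $r1=0 $r2=65520 $r3=15 $r4=0  [TAKEN]
PC=8  addi  $r2, $r1, 5      | $r0=0 $r1=0 $r2=5 $r3=15 $r4=0
PC=12 xor  $r2, $r2, $r4     | $r0=0 $r1=0 $r2=5 $r3=15 $r4=0

$r0=0 $r1=0 $r2=5 $r3=15 $r4=0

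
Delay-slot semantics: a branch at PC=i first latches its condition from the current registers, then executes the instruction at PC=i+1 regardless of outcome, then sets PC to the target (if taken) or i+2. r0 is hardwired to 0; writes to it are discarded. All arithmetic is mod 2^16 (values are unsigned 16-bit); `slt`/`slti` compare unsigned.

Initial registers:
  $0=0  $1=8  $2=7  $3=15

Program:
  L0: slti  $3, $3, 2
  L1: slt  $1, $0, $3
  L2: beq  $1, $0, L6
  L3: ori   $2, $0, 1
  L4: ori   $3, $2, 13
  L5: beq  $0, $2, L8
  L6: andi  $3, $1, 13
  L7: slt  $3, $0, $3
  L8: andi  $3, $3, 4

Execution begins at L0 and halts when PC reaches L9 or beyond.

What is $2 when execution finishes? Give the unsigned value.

1

  step pc=0: slti  $3, $3, 2  regs=(0,8,7,0)
  step pc=1: slt  $1, $0, $3  regs=(0,0,7,0)
  step pc=2: beq  $1, $0, L6  cond=T  regs=(0,0,7,0)
  step pc=3: ori   $2, $0, 1  regs=(0,0,1,0)
  step pc=6: andi  $3, $1, 13  regs=(0,0,1,0)
  step pc=7: slt  $3, $0, $3  regs=(0,0,1,0)
  step pc=8: andi  $3, $3, 4  regs=(0,0,1,0)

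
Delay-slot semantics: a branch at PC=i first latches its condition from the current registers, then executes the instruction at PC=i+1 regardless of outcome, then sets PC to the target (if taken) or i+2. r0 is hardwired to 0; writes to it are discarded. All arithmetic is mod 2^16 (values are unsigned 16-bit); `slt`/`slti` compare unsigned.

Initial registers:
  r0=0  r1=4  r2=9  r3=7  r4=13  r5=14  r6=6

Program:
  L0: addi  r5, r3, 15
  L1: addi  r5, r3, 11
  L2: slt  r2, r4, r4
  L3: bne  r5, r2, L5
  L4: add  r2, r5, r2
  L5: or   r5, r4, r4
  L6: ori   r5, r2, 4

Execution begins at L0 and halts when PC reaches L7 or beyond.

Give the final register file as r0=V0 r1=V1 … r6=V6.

r0=0 r1=4 r2=18 r3=7 r4=13 r5=22 r6=6

#0 addi  r5, r3, 15 ; 0/4/9/7/13/22/6
#1 addi  r5, r3, 11 ; 0/4/9/7/13/18/6
#2 slt  r2, r4, r4 ; 0/4/0/7/13/18/6
#3 bne  r5, r2, L5 ; 0/4/0/7/13/18/6 ; →target
#4 add  r2, r5, r2 ; 0/4/18/7/13/18/6
#5 or   r5, r4, r4 ; 0/4/18/7/13/13/6
#6 ori   r5, r2, 4 ; 0/4/18/7/13/22/6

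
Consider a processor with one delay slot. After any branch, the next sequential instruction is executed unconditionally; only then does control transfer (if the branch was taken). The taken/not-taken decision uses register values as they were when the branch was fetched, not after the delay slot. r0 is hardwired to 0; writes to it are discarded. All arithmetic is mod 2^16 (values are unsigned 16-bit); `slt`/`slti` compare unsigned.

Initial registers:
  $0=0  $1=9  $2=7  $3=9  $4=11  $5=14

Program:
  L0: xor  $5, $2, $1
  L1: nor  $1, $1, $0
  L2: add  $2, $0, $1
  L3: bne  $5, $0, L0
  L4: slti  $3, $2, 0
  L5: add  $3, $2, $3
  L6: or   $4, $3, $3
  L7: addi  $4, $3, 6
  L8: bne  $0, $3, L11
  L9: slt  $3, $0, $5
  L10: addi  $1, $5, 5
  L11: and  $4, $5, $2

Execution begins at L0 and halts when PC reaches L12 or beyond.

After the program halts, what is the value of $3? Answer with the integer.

[0] xor  $5, $2, $1  →  {$0:0, $1:9, $2:7, $3:9, $4:11, $5:14}
[1] nor  $1, $1, $0  →  {$0:0, $1:65526, $2:7, $3:9, $4:11, $5:14}
[2] add  $2, $0, $1  →  {$0:0, $1:65526, $2:65526, $3:9, $4:11, $5:14}
[3] bne  $5, $0, L0  →  {$0:0, $1:65526, $2:65526, $3:9, $4:11, $5:14}  ⟨branch taken⟩
[4] slti  $3, $2, 0  →  {$0:0, $1:65526, $2:65526, $3:0, $4:11, $5:14}
[0] xor  $5, $2, $1  →  {$0:0, $1:65526, $2:65526, $3:0, $4:11, $5:0}
[1] nor  $1, $1, $0  →  {$0:0, $1:9, $2:65526, $3:0, $4:11, $5:0}
[2] add  $2, $0, $1  →  {$0:0, $1:9, $2:9, $3:0, $4:11, $5:0}
[3] bne  $5, $0, L0  →  {$0:0, $1:9, $2:9, $3:0, $4:11, $5:0}  ⟨branch fallthrough⟩
[4] slti  $3, $2, 0  →  {$0:0, $1:9, $2:9, $3:0, $4:11, $5:0}
[5] add  $3, $2, $3  →  {$0:0, $1:9, $2:9, $3:9, $4:11, $5:0}
[6] or   $4, $3, $3  →  {$0:0, $1:9, $2:9, $3:9, $4:9, $5:0}
[7] addi  $4, $3, 6  →  {$0:0, $1:9, $2:9, $3:9, $4:15, $5:0}
[8] bne  $0, $3, L11  →  {$0:0, $1:9, $2:9, $3:9, $4:15, $5:0}  ⟨branch taken⟩
[9] slt  $3, $0, $5  →  {$0:0, $1:9, $2:9, $3:0, $4:15, $5:0}
[11] and  $4, $5, $2  →  {$0:0, $1:9, $2:9, $3:0, $4:0, $5:0}

0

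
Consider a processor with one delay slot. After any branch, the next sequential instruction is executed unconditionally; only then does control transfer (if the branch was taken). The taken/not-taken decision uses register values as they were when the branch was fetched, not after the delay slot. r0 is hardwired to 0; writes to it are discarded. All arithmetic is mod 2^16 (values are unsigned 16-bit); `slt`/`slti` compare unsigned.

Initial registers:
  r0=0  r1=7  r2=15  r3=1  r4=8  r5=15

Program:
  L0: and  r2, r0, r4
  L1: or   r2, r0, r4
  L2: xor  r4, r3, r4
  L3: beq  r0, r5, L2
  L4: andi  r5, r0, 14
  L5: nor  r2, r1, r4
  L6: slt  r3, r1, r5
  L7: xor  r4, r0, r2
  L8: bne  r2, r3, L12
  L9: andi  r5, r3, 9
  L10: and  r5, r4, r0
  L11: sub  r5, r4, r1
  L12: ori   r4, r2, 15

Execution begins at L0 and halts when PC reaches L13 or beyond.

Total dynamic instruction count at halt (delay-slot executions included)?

PC=0  and  r2, r0, r4        | r0=0 r1=7 r2=0 r3=1 r4=8 r5=15
PC=1  or   r2, r0, r4        | r0=0 r1=7 r2=8 r3=1 r4=8 r5=15
PC=2  xor  r4, r3, r4        | r0=0 r1=7 r2=8 r3=1 r4=9 r5=15
PC=3  beq  r0, r5, L2        | r0=0 r1=7 r2=8 r3=1 r4=9 r5=15  [not taken]
PC=4  andi  r5, r0, 14       | r0=0 r1=7 r2=8 r3=1 r4=9 r5=0
PC=5  nor  r2, r1, r4        | r0=0 r1=7 r2=65520 r3=1 r4=9 r5=0
PC=6  slt  r3, r1, r5        | r0=0 r1=7 r2=65520 r3=0 r4=9 r5=0
PC=7  xor  r4, r0, r2        | r0=0 r1=7 r2=65520 r3=0 r4=65520 r5=0
PC=8  bne  r2, r3, L12       | r0=0 r1=7 r2=65520 r3=0 r4=65520 r5=0  [TAKEN]
PC=9  andi  r5, r3, 9        | r0=0 r1=7 r2=65520 r3=0 r4=65520 r5=0
PC=12 ori   r4, r2, 15       | r0=0 r1=7 r2=65520 r3=0 r4=65535 r5=0

11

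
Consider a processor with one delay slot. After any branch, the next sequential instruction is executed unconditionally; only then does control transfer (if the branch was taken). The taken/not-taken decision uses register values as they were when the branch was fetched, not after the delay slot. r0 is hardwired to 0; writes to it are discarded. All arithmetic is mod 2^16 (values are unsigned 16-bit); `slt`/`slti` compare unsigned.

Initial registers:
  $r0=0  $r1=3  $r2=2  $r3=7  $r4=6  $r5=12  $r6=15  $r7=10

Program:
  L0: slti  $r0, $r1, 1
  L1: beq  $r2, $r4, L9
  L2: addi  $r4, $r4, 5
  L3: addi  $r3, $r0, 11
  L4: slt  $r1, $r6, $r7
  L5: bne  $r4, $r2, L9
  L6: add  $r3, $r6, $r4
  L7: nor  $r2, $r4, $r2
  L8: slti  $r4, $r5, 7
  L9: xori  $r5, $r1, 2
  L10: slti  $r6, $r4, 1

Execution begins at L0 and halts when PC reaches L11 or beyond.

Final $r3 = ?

26

[0] slti  $r0, $r1, 1  →  {$r0:0, $r1:3, $r2:2, $r3:7, $r4:6, $r5:12, $r6:15, $r7:10}
[1] beq  $r2, $r4, L9  →  {$r0:0, $r1:3, $r2:2, $r3:7, $r4:6, $r5:12, $r6:15, $r7:10}  ⟨branch fallthrough⟩
[2] addi  $r4, $r4, 5  →  {$r0:0, $r1:3, $r2:2, $r3:7, $r4:11, $r5:12, $r6:15, $r7:10}
[3] addi  $r3, $r0, 11  →  {$r0:0, $r1:3, $r2:2, $r3:11, $r4:11, $r5:12, $r6:15, $r7:10}
[4] slt  $r1, $r6, $r7  →  {$r0:0, $r1:0, $r2:2, $r3:11, $r4:11, $r5:12, $r6:15, $r7:10}
[5] bne  $r4, $r2, L9  →  {$r0:0, $r1:0, $r2:2, $r3:11, $r4:11, $r5:12, $r6:15, $r7:10}  ⟨branch taken⟩
[6] add  $r3, $r6, $r4  →  {$r0:0, $r1:0, $r2:2, $r3:26, $r4:11, $r5:12, $r6:15, $r7:10}
[9] xori  $r5, $r1, 2  →  {$r0:0, $r1:0, $r2:2, $r3:26, $r4:11, $r5:2, $r6:15, $r7:10}
[10] slti  $r6, $r4, 1  →  {$r0:0, $r1:0, $r2:2, $r3:26, $r4:11, $r5:2, $r6:0, $r7:10}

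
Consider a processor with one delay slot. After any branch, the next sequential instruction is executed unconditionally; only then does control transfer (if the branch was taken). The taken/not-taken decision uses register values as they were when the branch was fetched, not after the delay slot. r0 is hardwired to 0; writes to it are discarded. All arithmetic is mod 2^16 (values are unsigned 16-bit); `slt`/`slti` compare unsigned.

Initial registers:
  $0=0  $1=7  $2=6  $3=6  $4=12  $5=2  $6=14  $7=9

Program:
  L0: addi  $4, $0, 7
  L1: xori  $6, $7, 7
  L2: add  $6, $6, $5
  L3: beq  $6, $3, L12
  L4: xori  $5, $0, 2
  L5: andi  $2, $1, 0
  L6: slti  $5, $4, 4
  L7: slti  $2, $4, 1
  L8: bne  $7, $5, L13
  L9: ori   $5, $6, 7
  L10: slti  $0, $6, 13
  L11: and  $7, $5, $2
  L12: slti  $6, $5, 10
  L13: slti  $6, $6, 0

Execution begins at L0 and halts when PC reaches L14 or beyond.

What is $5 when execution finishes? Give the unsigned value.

23

PC=0  addi  $4, $0, 7        | $0=0 $1=7 $2=6 $3=6 $4=7 $5=2 $6=14 $7=9
PC=1  xori  $6, $7, 7        | $0=0 $1=7 $2=6 $3=6 $4=7 $5=2 $6=14 $7=9
PC=2  add  $6, $6, $5        | $0=0 $1=7 $2=6 $3=6 $4=7 $5=2 $6=16 $7=9
PC=3  beq  $6, $3, L12       | $0=0 $1=7 $2=6 $3=6 $4=7 $5=2 $6=16 $7=9  [not taken]
PC=4  xori  $5, $0, 2        | $0=0 $1=7 $2=6 $3=6 $4=7 $5=2 $6=16 $7=9
PC=5  andi  $2, $1, 0        | $0=0 $1=7 $2=0 $3=6 $4=7 $5=2 $6=16 $7=9
PC=6  slti  $5, $4, 4        | $0=0 $1=7 $2=0 $3=6 $4=7 $5=0 $6=16 $7=9
PC=7  slti  $2, $4, 1        | $0=0 $1=7 $2=0 $3=6 $4=7 $5=0 $6=16 $7=9
PC=8  bne  $7, $5, L13       | $0=0 $1=7 $2=0 $3=6 $4=7 $5=0 $6=16 $7=9  [TAKEN]
PC=9  ori   $5, $6, 7        | $0=0 $1=7 $2=0 $3=6 $4=7 $5=23 $6=16 $7=9
PC=13 slti  $6, $6, 0        | $0=0 $1=7 $2=0 $3=6 $4=7 $5=23 $6=0 $7=9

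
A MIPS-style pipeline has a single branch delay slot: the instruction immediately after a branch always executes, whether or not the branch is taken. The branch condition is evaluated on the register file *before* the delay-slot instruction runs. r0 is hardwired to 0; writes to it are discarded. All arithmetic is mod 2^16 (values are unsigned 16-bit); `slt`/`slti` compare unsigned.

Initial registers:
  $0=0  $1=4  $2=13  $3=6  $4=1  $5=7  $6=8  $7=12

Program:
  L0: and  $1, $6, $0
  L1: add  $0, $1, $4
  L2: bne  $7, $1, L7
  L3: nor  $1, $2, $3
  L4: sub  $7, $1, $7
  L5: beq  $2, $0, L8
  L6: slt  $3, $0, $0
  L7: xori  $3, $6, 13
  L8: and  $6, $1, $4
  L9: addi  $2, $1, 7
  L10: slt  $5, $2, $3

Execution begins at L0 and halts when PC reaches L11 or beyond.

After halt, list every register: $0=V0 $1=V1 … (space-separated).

$0=0 $1=65520 $2=65527 $3=5 $4=1 $5=0 $6=0 $7=12

[0] and  $1, $6, $0  →  {$0:0, $1:0, $2:13, $3:6, $4:1, $5:7, $6:8, $7:12}
[1] add  $0, $1, $4  →  {$0:0, $1:0, $2:13, $3:6, $4:1, $5:7, $6:8, $7:12}
[2] bne  $7, $1, L7  →  {$0:0, $1:0, $2:13, $3:6, $4:1, $5:7, $6:8, $7:12}  ⟨branch taken⟩
[3] nor  $1, $2, $3  →  {$0:0, $1:65520, $2:13, $3:6, $4:1, $5:7, $6:8, $7:12}
[7] xori  $3, $6, 13  →  {$0:0, $1:65520, $2:13, $3:5, $4:1, $5:7, $6:8, $7:12}
[8] and  $6, $1, $4  →  {$0:0, $1:65520, $2:13, $3:5, $4:1, $5:7, $6:0, $7:12}
[9] addi  $2, $1, 7  →  {$0:0, $1:65520, $2:65527, $3:5, $4:1, $5:7, $6:0, $7:12}
[10] slt  $5, $2, $3  →  {$0:0, $1:65520, $2:65527, $3:5, $4:1, $5:0, $6:0, $7:12}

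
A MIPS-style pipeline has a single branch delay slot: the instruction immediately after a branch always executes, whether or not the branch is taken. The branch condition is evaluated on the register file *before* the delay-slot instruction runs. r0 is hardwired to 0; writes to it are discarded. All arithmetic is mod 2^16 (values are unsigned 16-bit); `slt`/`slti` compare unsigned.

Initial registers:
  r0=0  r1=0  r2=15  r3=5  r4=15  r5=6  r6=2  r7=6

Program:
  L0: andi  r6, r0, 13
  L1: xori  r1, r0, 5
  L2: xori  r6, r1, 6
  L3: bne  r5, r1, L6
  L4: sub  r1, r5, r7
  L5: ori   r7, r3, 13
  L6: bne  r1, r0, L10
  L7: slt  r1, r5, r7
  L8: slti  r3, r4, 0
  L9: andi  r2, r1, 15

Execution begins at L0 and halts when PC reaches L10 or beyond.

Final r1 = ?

PC=0  andi  r6, r0, 13       | r0=0 r1=0 r2=15 r3=5 r4=15 r5=6 r6=0 r7=6
PC=1  xori  r1, r0, 5        | r0=0 r1=5 r2=15 r3=5 r4=15 r5=6 r6=0 r7=6
PC=2  xori  r6, r1, 6        | r0=0 r1=5 r2=15 r3=5 r4=15 r5=6 r6=3 r7=6
PC=3  bne  r5, r1, L6        | r0=0 r1=5 r2=15 r3=5 r4=15 r5=6 r6=3 r7=6  [TAKEN]
PC=4  sub  r1, r5, r7        | r0=0 r1=0 r2=15 r3=5 r4=15 r5=6 r6=3 r7=6
PC=6  bne  r1, r0, L10       | r0=0 r1=0 r2=15 r3=5 r4=15 r5=6 r6=3 r7=6  [not taken]
PC=7  slt  r1, r5, r7        | r0=0 r1=0 r2=15 r3=5 r4=15 r5=6 r6=3 r7=6
PC=8  slti  r3, r4, 0        | r0=0 r1=0 r2=15 r3=0 r4=15 r5=6 r6=3 r7=6
PC=9  andi  r2, r1, 15       | r0=0 r1=0 r2=0 r3=0 r4=15 r5=6 r6=3 r7=6

0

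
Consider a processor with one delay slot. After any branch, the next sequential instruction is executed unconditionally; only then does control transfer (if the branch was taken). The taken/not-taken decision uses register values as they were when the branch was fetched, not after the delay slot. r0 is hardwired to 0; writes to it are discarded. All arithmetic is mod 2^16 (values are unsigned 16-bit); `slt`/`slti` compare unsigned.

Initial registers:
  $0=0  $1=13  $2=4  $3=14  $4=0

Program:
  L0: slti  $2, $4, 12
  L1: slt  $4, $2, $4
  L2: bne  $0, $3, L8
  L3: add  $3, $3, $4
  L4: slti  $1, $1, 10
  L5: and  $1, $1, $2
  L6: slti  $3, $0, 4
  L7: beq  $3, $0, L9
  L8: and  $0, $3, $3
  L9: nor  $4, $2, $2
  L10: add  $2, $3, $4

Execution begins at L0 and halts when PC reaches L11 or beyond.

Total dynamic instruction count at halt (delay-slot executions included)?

PC=0  slti  $2, $4, 12       | $0=0 $1=13 $2=1 $3=14 $4=0
PC=1  slt  $4, $2, $4        | $0=0 $1=13 $2=1 $3=14 $4=0
PC=2  bne  $0, $3, L8        | $0=0 $1=13 $2=1 $3=14 $4=0  [TAKEN]
PC=3  add  $3, $3, $4        | $0=0 $1=13 $2=1 $3=14 $4=0
PC=8  and  $0, $3, $3        | $0=0 $1=13 $2=1 $3=14 $4=0
PC=9  nor  $4, $2, $2        | $0=0 $1=13 $2=1 $3=14 $4=65534
PC=10 add  $2, $3, $4        | $0=0 $1=13 $2=12 $3=14 $4=65534

7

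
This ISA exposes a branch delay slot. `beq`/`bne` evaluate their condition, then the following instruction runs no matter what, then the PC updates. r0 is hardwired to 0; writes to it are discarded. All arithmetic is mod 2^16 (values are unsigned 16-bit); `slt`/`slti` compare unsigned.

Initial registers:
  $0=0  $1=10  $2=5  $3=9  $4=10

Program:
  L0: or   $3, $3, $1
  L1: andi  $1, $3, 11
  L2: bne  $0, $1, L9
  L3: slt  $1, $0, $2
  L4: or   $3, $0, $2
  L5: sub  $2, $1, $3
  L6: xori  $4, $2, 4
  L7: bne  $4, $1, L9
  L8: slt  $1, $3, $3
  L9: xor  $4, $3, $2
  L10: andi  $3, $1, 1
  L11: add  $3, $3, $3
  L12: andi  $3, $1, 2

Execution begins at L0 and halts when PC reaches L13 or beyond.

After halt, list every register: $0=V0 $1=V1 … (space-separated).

$0=0 $1=1 $2=5 $3=0 $4=14

PC=0  or   $3, $3, $1        | $0=0 $1=10 $2=5 $3=11 $4=10
PC=1  andi  $1, $3, 11       | $0=0 $1=11 $2=5 $3=11 $4=10
PC=2  bne  $0, $1, L9        | $0=0 $1=11 $2=5 $3=11 $4=10  [TAKEN]
PC=3  slt  $1, $0, $2        | $0=0 $1=1 $2=5 $3=11 $4=10
PC=9  xor  $4, $3, $2        | $0=0 $1=1 $2=5 $3=11 $4=14
PC=10 andi  $3, $1, 1        | $0=0 $1=1 $2=5 $3=1 $4=14
PC=11 add  $3, $3, $3        | $0=0 $1=1 $2=5 $3=2 $4=14
PC=12 andi  $3, $1, 2        | $0=0 $1=1 $2=5 $3=0 $4=14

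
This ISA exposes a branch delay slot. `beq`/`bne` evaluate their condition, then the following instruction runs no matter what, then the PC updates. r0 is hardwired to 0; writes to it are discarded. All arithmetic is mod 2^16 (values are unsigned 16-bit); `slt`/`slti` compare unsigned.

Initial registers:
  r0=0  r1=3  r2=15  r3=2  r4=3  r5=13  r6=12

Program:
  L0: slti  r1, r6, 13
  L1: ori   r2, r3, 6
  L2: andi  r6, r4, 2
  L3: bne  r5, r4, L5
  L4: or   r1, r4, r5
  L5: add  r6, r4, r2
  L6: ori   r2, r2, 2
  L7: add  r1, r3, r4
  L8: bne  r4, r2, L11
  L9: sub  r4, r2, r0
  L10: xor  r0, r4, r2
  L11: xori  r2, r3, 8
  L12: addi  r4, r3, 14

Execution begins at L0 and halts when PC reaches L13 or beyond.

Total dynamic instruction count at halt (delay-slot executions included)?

PC=0  slti  r1, r6, 13       | r0=0 r1=1 r2=15 r3=2 r4=3 r5=13 r6=12
PC=1  ori   r2, r3, 6        | r0=0 r1=1 r2=6 r3=2 r4=3 r5=13 r6=12
PC=2  andi  r6, r4, 2        | r0=0 r1=1 r2=6 r3=2 r4=3 r5=13 r6=2
PC=3  bne  r5, r4, L5        | r0=0 r1=1 r2=6 r3=2 r4=3 r5=13 r6=2  [TAKEN]
PC=4  or   r1, r4, r5        | r0=0 r1=15 r2=6 r3=2 r4=3 r5=13 r6=2
PC=5  add  r6, r4, r2        | r0=0 r1=15 r2=6 r3=2 r4=3 r5=13 r6=9
PC=6  ori   r2, r2, 2        | r0=0 r1=15 r2=6 r3=2 r4=3 r5=13 r6=9
PC=7  add  r1, r3, r4        | r0=0 r1=5 r2=6 r3=2 r4=3 r5=13 r6=9
PC=8  bne  r4, r2, L11       | r0=0 r1=5 r2=6 r3=2 r4=3 r5=13 r6=9  [TAKEN]
PC=9  sub  r4, r2, r0        | r0=0 r1=5 r2=6 r3=2 r4=6 r5=13 r6=9
PC=11 xori  r2, r3, 8        | r0=0 r1=5 r2=10 r3=2 r4=6 r5=13 r6=9
PC=12 addi  r4, r3, 14       | r0=0 r1=5 r2=10 r3=2 r4=16 r5=13 r6=9

12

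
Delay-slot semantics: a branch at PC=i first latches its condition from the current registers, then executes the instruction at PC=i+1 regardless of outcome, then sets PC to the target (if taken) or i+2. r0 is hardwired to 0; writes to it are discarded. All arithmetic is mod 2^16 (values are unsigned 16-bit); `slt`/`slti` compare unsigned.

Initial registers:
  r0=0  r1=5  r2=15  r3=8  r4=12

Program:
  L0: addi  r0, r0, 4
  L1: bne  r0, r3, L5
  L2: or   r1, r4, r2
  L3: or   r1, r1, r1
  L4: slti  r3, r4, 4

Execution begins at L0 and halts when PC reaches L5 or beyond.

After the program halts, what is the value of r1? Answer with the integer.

  step pc=0: addi  r0, r0, 4  regs=(0,5,15,8,12)
  step pc=1: bne  r0, r3, L5  cond=T  regs=(0,5,15,8,12)
  step pc=2: or   r1, r4, r2  regs=(0,15,15,8,12)

15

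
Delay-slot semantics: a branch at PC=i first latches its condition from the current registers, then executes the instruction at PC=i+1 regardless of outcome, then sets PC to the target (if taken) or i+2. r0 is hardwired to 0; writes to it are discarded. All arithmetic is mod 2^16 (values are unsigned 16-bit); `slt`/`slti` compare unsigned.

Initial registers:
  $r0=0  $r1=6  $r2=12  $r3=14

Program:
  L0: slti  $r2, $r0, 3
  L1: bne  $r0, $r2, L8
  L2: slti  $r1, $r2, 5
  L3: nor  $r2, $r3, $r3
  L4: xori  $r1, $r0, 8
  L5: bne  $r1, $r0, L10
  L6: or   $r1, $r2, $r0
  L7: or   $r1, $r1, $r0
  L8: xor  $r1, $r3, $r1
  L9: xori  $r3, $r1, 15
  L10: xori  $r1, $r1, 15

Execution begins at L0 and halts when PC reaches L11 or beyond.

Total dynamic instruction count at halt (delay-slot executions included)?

6

PC=0  slti  $r2, $r0, 3      | $r0=0 $r1=6 $r2=1 $r3=14
PC=1  bne  $r0, $r2, L8      | $r0=0 $r1=6 $r2=1 $r3=14  [TAKEN]
PC=2  slti  $r1, $r2, 5      | $r0=0 $r1=1 $r2=1 $r3=14
PC=8  xor  $r1, $r3, $r1     | $r0=0 $r1=15 $r2=1 $r3=14
PC=9  xori  $r3, $r1, 15     | $r0=0 $r1=15 $r2=1 $r3=0
PC=10 xori  $r1, $r1, 15     | $r0=0 $r1=0 $r2=1 $r3=0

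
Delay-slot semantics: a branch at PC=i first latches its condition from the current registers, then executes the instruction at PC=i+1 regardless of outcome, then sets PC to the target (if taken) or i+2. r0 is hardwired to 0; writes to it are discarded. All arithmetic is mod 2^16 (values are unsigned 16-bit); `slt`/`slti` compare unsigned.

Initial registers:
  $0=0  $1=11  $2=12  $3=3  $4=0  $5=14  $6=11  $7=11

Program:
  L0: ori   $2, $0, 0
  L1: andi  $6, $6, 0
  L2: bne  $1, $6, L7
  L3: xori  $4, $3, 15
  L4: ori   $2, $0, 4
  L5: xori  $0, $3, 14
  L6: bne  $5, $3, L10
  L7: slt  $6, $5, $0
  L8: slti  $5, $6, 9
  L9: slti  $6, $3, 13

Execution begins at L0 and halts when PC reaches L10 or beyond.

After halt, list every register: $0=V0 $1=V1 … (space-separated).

$0=0 $1=11 $2=0 $3=3 $4=12 $5=1 $6=1 $7=11

  step pc=0: ori   $2, $0, 0  regs=(0,11,0,3,0,14,11,11)
  step pc=1: andi  $6, $6, 0  regs=(0,11,0,3,0,14,0,11)
  step pc=2: bne  $1, $6, L7  cond=T  regs=(0,11,0,3,0,14,0,11)
  step pc=3: xori  $4, $3, 15  regs=(0,11,0,3,12,14,0,11)
  step pc=7: slt  $6, $5, $0  regs=(0,11,0,3,12,14,0,11)
  step pc=8: slti  $5, $6, 9  regs=(0,11,0,3,12,1,0,11)
  step pc=9: slti  $6, $3, 13  regs=(0,11,0,3,12,1,1,11)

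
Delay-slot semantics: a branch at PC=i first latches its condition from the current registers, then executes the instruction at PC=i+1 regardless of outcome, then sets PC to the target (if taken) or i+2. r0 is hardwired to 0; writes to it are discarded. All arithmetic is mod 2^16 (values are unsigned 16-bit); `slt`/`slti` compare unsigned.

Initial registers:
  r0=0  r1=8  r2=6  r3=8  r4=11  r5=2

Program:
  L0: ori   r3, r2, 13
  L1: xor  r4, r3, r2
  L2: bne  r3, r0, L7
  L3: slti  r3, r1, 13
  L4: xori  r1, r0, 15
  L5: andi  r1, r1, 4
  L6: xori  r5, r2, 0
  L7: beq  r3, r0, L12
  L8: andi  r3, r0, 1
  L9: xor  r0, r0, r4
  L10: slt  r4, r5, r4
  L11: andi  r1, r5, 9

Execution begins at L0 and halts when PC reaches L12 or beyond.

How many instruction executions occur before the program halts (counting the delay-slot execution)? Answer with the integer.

9

#0 ori   r3, r2, 13 ; 0/8/6/15/11/2
#1 xor  r4, r3, r2 ; 0/8/6/15/9/2
#2 bne  r3, r0, L7 ; 0/8/6/15/9/2 ; →target
#3 slti  r3, r1, 13 ; 0/8/6/1/9/2
#7 beq  r3, r0, L12 ; 0/8/6/1/9/2 ; →fallthru
#8 andi  r3, r0, 1 ; 0/8/6/0/9/2
#9 xor  r0, r0, r4 ; 0/8/6/0/9/2
#10 slt  r4, r5, r4 ; 0/8/6/0/1/2
#11 andi  r1, r5, 9 ; 0/0/6/0/1/2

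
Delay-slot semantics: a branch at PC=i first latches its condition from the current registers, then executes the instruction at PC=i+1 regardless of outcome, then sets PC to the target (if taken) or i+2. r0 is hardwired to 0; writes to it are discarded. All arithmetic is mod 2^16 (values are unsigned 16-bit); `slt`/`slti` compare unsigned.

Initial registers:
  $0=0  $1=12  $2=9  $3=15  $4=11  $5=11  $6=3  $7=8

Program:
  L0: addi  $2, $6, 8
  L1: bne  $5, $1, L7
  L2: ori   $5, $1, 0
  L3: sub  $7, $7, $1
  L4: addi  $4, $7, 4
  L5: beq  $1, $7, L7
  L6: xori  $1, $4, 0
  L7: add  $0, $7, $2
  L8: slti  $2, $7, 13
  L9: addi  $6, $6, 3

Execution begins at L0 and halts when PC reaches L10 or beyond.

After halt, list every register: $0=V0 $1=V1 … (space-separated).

[0] addi  $2, $6, 8  →  {$0:0, $1:12, $2:11, $3:15, $4:11, $5:11, $6:3, $7:8}
[1] bne  $5, $1, L7  →  {$0:0, $1:12, $2:11, $3:15, $4:11, $5:11, $6:3, $7:8}  ⟨branch taken⟩
[2] ori   $5, $1, 0  →  {$0:0, $1:12, $2:11, $3:15, $4:11, $5:12, $6:3, $7:8}
[7] add  $0, $7, $2  →  {$0:0, $1:12, $2:11, $3:15, $4:11, $5:12, $6:3, $7:8}
[8] slti  $2, $7, 13  →  {$0:0, $1:12, $2:1, $3:15, $4:11, $5:12, $6:3, $7:8}
[9] addi  $6, $6, 3  →  {$0:0, $1:12, $2:1, $3:15, $4:11, $5:12, $6:6, $7:8}

$0=0 $1=12 $2=1 $3=15 $4=11 $5=12 $6=6 $7=8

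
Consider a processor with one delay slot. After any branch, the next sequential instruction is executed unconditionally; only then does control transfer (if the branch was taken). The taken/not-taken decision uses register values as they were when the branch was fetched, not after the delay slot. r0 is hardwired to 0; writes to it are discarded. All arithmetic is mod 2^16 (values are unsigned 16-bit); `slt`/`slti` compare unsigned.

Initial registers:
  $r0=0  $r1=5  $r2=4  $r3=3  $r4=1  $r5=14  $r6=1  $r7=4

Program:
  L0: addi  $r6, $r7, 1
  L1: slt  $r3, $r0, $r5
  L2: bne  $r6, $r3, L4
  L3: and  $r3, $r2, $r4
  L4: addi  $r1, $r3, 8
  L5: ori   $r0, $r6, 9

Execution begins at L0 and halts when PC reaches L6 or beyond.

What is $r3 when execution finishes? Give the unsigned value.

  step pc=0: addi  $r6, $r7, 1  regs=(0,5,4,3,1,14,5,4)
  step pc=1: slt  $r3, $r0, $r5  regs=(0,5,4,1,1,14,5,4)
  step pc=2: bne  $r6, $r3, L4  cond=T  regs=(0,5,4,1,1,14,5,4)
  step pc=3: and  $r3, $r2, $r4  regs=(0,5,4,0,1,14,5,4)
  step pc=4: addi  $r1, $r3, 8  regs=(0,8,4,0,1,14,5,4)
  step pc=5: ori   $r0, $r6, 9  regs=(0,8,4,0,1,14,5,4)

0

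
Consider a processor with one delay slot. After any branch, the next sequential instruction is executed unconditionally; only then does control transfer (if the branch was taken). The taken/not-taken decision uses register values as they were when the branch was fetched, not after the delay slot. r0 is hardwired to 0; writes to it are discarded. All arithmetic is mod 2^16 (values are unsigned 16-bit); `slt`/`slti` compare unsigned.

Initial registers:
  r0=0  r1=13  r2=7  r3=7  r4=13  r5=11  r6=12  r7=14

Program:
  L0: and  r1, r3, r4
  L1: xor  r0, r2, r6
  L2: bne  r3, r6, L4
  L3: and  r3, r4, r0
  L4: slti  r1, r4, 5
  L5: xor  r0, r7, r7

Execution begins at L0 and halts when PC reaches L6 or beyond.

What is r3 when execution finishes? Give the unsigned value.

  step pc=0: and  r1, r3, r4  regs=(0,5,7,7,13,11,12,14)
  step pc=1: xor  r0, r2, r6  regs=(0,5,7,7,13,11,12,14)
  step pc=2: bne  r3, r6, L4  cond=T  regs=(0,5,7,7,13,11,12,14)
  step pc=3: and  r3, r4, r0  regs=(0,5,7,0,13,11,12,14)
  step pc=4: slti  r1, r4, 5  regs=(0,0,7,0,13,11,12,14)
  step pc=5: xor  r0, r7, r7  regs=(0,0,7,0,13,11,12,14)

0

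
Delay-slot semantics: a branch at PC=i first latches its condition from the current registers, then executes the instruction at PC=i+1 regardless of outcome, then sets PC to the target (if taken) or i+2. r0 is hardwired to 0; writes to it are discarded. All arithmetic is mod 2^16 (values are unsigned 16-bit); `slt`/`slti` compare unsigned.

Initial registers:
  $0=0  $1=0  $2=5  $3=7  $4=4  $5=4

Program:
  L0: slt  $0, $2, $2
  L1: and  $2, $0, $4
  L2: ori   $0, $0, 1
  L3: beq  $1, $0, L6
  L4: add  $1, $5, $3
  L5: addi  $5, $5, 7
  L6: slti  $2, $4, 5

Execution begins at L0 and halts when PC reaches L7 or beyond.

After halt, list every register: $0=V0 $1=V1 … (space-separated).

$0=0 $1=11 $2=1 $3=7 $4=4 $5=4

[0] slt  $0, $2, $2  →  {$0:0, $1:0, $2:5, $3:7, $4:4, $5:4}
[1] and  $2, $0, $4  →  {$0:0, $1:0, $2:0, $3:7, $4:4, $5:4}
[2] ori   $0, $0, 1  →  {$0:0, $1:0, $2:0, $3:7, $4:4, $5:4}
[3] beq  $1, $0, L6  →  {$0:0, $1:0, $2:0, $3:7, $4:4, $5:4}  ⟨branch taken⟩
[4] add  $1, $5, $3  →  {$0:0, $1:11, $2:0, $3:7, $4:4, $5:4}
[6] slti  $2, $4, 5  →  {$0:0, $1:11, $2:1, $3:7, $4:4, $5:4}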